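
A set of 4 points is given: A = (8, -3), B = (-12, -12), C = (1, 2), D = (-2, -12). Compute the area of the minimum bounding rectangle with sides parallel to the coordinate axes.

280

x ranges over [-12, 8], width 20.
y ranges over [-12, 2], height 14.
Area = 20 × 14 = 280.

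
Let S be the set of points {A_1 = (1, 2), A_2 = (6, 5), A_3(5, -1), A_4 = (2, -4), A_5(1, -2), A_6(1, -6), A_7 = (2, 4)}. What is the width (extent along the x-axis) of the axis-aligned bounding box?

5

max x = 6, min x = 1, so width = 5.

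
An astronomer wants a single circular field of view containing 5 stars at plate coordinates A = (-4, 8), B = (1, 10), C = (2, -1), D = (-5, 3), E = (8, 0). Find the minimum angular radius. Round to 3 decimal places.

7.211

A smallest enclosing disk is always determined by at most three of the input points on its boundary.
The farthest pair is A–E with squared distance 208. The circle on this segment as diameter has centre (2, 4) and r² = 208/4 = 52.
Check B: distance² to centre = 37 ≤ 52, so it lies inside.
All remaining points lie in this disk, and no smaller disk contains both endpoints, so this is the minimum enclosing circle.
r = √52 ≈ 7.211.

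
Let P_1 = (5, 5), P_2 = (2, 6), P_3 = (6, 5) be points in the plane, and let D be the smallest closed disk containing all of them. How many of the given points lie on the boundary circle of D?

2

Side lengths²: P_1P_2² = 10, P_1P_3² = 1, P_2P_3² = 17.
Since P_2P_3² = 17 ≥ 10 + 1 = 11, the angle opposite P_2P_3 is not acute, so the smallest enclosing circle has P_2P_3 as diameter.
Centre = midpoint of P_2P_3 = (4, 5.5), r² = 17/4 = 4.25.
The points at distance exactly r from the centre are P_2, P_3 — 2 points.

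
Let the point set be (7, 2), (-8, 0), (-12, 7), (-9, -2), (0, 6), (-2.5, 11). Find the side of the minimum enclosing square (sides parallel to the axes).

The bounding box has width 19 and height 13.
An axis-aligned square enclosing the set must have side ≥ max(width, height).
So the minimum side is max(19, 13) = 19.

19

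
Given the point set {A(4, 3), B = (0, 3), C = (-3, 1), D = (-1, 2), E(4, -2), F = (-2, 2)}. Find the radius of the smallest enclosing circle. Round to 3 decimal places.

A smallest enclosing disk is always determined by at most three of the input points on its boundary.
The minimum enclosing circle is determined by three boundary points: A, C, E.
Their circumcentre is (13/14, 0.5) with r² = 1537/98.
The farthest remaining point F is at distance² 1061/98 ≤ 1537/98.
r = √(1537/98) ≈ 3.960.

3.960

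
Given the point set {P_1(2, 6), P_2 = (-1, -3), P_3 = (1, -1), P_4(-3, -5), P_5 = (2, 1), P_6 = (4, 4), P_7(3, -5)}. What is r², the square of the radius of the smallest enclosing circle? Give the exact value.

The minimum enclosing circle of a finite set is fixed by two of the points (as a diameter) or three (as a circumcircle).
The minimum enclosing circle is determined by three boundary points: P_1, P_4, P_7.
Their circumcentre is (0, 3/11) with r² = 4453/121.
The farthest remaining point P_6 is at distance² 3617/121 ≤ 4453/121.

4453/121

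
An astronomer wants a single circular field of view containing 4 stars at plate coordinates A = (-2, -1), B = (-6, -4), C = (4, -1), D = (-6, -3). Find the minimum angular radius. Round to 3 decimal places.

The farthest pair is B–C with squared distance 109. The circle on this segment as diameter has centre (-1, -2.5) and r² = 109/4 = 27.25.
Check A: distance² to centre = 3.25 ≤ 27.25, so it lies inside.
All remaining points lie in this disk, and no smaller disk contains both endpoints, so this is the minimum enclosing circle.
r = √(27.25) ≈ 5.220.

5.220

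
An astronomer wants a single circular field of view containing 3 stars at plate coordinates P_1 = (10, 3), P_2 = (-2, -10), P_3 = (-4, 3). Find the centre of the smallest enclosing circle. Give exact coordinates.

(3, -67/26)

Side lengths²: P_1P_2² = 313, P_1P_3² = 196, P_2P_3² = 173.
Since P_1P_2² = 313 < 196 + 173 = 369, the triangle is acute, so the smallest enclosing circle is the circumcircle.
Circumcentre = (3, -67/26), r² = 54149/676.
Centre = (3, -67/26).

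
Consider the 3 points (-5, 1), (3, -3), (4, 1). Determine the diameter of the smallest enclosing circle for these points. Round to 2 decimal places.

Call the three points A, B, C in the order given.
Side lengths²: AB² = 80, AC² = 81, BC² = 17.
Since AC² = 81 < 80 + 17 = 97, the triangle is acute, so the smallest enclosing circle is the circumcircle.
Circumcentre = (-0.5, 0), r² = 21.25.
Diameter = 2r = 2√(21.25) ≈ 9.22.

9.22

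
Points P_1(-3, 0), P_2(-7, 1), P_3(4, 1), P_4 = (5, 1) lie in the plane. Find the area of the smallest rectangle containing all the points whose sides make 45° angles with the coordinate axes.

72

In coordinates u = x + y, v = x − y the rectangle is axis-aligned; the map (x,y)→(u,v) scales areas by 2.
u-values: -3, -6, 5, 6; range = 6 − (-6) = 12.
v-values: -3, -8, 3, 4; range = 4 − (-8) = 12.
Area = (12 × 12) / 2 = 72.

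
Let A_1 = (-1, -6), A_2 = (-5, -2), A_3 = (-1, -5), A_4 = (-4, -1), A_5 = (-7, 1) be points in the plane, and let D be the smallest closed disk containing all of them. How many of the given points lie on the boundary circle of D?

A smallest enclosing disk is always determined by at most three of the input points on its boundary.
The farthest pair is A_1–A_5 with squared distance 85. The circle on this segment as diameter has centre (-4, -2.5) and r² = 85/4 = 21.25.
Check A_2: distance² to centre = 1.25 ≤ 21.25, so it lies inside.
All remaining points lie in this disk, and no smaller disk contains both endpoints, so this is the minimum enclosing circle.
The points at distance exactly r from the centre are A_1, A_5 — 2 points.

2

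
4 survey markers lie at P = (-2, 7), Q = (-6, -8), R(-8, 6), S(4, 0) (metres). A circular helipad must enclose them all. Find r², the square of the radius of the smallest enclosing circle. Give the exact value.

By Welzl's lemma the MEC is supported by two points (diametrically opposite) or three points (on a circumcircle).
The minimum enclosing circle is determined by three boundary points: Q, R, S.
Their circumcentre is (-49/13, -7/13) with r² = 10250/169.
The farthest remaining point P is at distance² 10133/169 ≤ 10250/169.

10250/169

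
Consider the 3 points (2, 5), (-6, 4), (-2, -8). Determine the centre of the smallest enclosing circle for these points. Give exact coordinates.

(-1.3, -1.1)

Call the three points A, B, C in the order given.
Side lengths²: AB² = 65, AC² = 185, BC² = 160.
Since AC² = 185 < 160 + 65 = 225, the triangle is acute, so the smallest enclosing circle is the circumcircle.
Circumcentre = (-1.3, -1.1), r² = 48.1.
Centre = (-1.3, -1.1).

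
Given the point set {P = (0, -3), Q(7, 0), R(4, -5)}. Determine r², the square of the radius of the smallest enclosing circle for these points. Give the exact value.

Side lengths²: PQ² = 58, PR² = 20, QR² = 34.
Since PQ² = 58 ≥ 34 + 20 = 54, the angle opposite PQ is not acute, so the smallest enclosing circle has PQ as diameter.
Centre = midpoint of PQ = (3.5, -1.5), r² = 58/4 = 14.5.

14.5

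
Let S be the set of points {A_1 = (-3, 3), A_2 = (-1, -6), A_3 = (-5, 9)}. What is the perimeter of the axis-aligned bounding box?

38

Width = max x − min x = -1 − (-5) = 4.
Height = max y − min y = 9 − (-6) = 15.
Perimeter = 2(4 + 15) = 38.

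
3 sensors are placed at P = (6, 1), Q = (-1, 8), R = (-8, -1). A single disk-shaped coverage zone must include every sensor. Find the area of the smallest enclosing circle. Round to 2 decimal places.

Side lengths²: PQ² = 98, PR² = 200, QR² = 130.
Since PR² = 200 < 130 + 98 = 228, the triangle is acute, so the smallest enclosing circle is the circumcircle.
Circumcentre = (-1.125, 0.875), r² = 50.78125.
Area = π·r² = π·50.78125 ≈ 159.53.

159.53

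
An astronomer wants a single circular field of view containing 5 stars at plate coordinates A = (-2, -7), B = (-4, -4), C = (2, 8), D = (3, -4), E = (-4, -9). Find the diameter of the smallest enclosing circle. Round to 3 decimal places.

18.028

The minimum enclosing circle of a finite set is fixed by two of the points (as a diameter) or three (as a circumcircle).
The farthest pair is C–E with squared distance 325. The circle on this segment as diameter has centre (-1, -0.5) and r² = 325/4 = 81.25.
Check A: distance² to centre = 43.25 ≤ 81.25, so it lies inside.
All remaining points lie in this disk, and no smaller disk contains both endpoints, so this is the minimum enclosing circle.
Diameter = 2r = 2√(81.25) ≈ 18.028.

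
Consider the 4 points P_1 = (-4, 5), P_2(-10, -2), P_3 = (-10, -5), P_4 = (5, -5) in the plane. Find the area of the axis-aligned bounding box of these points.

x ranges over [-10, 5], width 15.
y ranges over [-5, 5], height 10.
Area = 15 × 10 = 150.

150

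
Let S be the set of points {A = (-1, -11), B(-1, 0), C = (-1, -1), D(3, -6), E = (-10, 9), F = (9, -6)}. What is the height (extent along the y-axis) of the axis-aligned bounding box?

max y = 9, min y = -11, so height = 20.

20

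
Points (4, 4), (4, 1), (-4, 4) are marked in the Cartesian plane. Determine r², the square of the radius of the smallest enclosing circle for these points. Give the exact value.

Call the three points A, B, C in the order given.
Side lengths²: AB² = 9, AC² = 64, BC² = 73.
Since BC² = 73 ≥ 64 + 9 = 73, the angle opposite BC is not acute, so the smallest enclosing circle has BC as diameter.
Centre = midpoint of BC = (0, 2.5), r² = 73/4 = 18.25.

18.25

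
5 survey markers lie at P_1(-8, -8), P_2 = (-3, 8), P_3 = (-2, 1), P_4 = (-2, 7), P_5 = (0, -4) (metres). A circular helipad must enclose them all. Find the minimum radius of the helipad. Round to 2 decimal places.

A smallest enclosing disk is always determined by at most three of the input points on its boundary.
The farthest pair is P_1–P_2 with squared distance 281. The circle on this segment as diameter has centre (-5.5, 0) and r² = 281/4 = 70.25.
Check P_3: distance² to centre = 13.25 ≤ 70.25, so it lies inside.
All remaining points lie in this disk, and no smaller disk contains both endpoints, so this is the minimum enclosing circle.
r = √(70.25) ≈ 8.38.

8.38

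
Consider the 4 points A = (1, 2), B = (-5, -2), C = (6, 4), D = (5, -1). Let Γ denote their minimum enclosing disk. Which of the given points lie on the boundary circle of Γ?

The minimum enclosing circle of a finite set is fixed by two of the points (as a diameter) or three (as a circumcircle).
The farthest pair is B–C with squared distance 157. The circle on this segment as diameter has centre (0.5, 1) and r² = 157/4 = 39.25.
Check A: distance² to centre = 1.25 ≤ 39.25, so it lies inside.
All remaining points lie in this disk, and no smaller disk contains both endpoints, so this is the minimum enclosing circle.
The points at distance exactly r from the centre are B, C — 2 points.

B, C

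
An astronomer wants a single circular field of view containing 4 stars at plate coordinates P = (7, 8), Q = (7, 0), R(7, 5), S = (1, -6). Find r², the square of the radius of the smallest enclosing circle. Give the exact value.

58

The farthest pair is P–S with squared distance 232. The circle on this segment as diameter has centre (4, 1) and r² = 232/4 = 58.
Check Q: distance² to centre = 10 ≤ 58, so it lies inside.
All remaining points lie in this disk, and no smaller disk contains both endpoints, so this is the minimum enclosing circle.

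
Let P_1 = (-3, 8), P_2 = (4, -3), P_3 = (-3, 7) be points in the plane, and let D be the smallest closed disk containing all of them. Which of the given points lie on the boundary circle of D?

P_1, P_2

Side lengths²: P_1P_2² = 170, P_1P_3² = 1, P_2P_3² = 149.
Since P_1P_2² = 170 ≥ 149 + 1 = 150, the angle opposite P_1P_2 is not acute, so the smallest enclosing circle has P_1P_2 as diameter.
Centre = midpoint of P_1P_2 = (0.5, 2.5), r² = 170/4 = 42.5.
The points at distance exactly r from the centre are P_1, P_2 — 2 points.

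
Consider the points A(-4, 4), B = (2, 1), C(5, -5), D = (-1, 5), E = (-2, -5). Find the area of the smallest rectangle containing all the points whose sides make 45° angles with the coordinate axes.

99

In coordinates u = x + y, v = x − y the rectangle is axis-aligned; the map (x,y)→(u,v) scales areas by 2.
u-values: 0, 3, 0, 4, -7; range = 4 − (-7) = 11.
v-values: -8, 1, 10, -6, 3; range = 10 − (-8) = 18.
Area = (11 × 18) / 2 = 99.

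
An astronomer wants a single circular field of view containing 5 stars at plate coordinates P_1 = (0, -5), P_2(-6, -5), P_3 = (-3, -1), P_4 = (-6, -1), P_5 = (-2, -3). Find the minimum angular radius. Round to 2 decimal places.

3.61

The farthest pair is P_1–P_4 with squared distance 52. The circle on this segment as diameter has centre (-3, -3) and r² = 52/4 = 13.
Check P_2: distance² to centre = 13 ≤ 13, so it lies inside.
All remaining points lie in this disk, and no smaller disk contains both endpoints, so this is the minimum enclosing circle.
r = √13 ≈ 3.61.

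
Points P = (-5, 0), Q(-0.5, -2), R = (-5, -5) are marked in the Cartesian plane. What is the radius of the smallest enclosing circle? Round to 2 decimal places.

2.96

Side lengths²: PQ² = 24.25, PR² = 25, QR² = 29.25.
Since QR² = 29.25 < 25 + 24.25 = 49.25, the triangle is acute, so the smallest enclosing circle is the circumcircle.
Circumcentre = (-41/12, -2.5), r² = 1261/144.
r = √(1261/144) ≈ 2.96.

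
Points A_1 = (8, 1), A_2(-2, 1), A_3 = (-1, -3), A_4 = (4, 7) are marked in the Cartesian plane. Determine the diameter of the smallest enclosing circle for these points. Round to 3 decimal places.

11.343

A smallest enclosing disk is always determined by at most three of the input points on its boundary.
The minimum enclosing circle is determined by three boundary points: A_1, A_3, A_4.
Their circumcentre is (33/14, 11/7) with r² = 6305/196.
The farthest remaining point A_2 is at distance² 3785/196 ≤ 6305/196.
Diameter = 2r = 2√(6305/196) ≈ 11.343.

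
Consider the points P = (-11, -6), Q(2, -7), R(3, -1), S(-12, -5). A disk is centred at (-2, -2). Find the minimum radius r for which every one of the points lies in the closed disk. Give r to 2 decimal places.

10.44

The required radius is the distance from (-2, -2) to the farthest point.
Squared distances: 97, 41, 26, 109.
Maximum is 109, attained at S.
r = √109 ≈ 10.44.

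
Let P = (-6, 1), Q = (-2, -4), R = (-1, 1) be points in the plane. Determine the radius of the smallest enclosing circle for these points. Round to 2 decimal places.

3.26

Side lengths²: PQ² = 41, PR² = 25, QR² = 26.
Since PQ² = 41 < 26 + 25 = 51, the triangle is acute, so the smallest enclosing circle is the circumcircle.
Circumcentre = (-3.5, -1.1), r² = 10.66.
r = √(10.66) ≈ 3.26.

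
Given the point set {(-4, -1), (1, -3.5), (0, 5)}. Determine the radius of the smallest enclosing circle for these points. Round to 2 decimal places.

Call the three points A, B, C in the order given.
Side lengths²: AB² = 31.25, AC² = 52, BC² = 73.25.
Since BC² = 73.25 < 52 + 31.25 = 83.25, the triangle is acute, so the smallest enclosing circle is the circumcircle.
Circumcentre = (-0.03125, 0.6875), r² = 18.5986328125.
r = √(18.5986328125) ≈ 4.31.

4.31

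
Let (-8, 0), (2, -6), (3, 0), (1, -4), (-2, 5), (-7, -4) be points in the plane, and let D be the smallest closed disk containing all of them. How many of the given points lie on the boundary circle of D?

3

The minimum enclosing circle is determined by three boundary points: (-8, 0), (2, -6), (-2, 5).
Their circumcentre is (-165/86, -103/86) with r² = 142069/3698.
The farthest remaining point (-7, -4) is at distance² 124525/3698 ≤ 142069/3698.
The points at distance exactly r from the centre are (-8, 0), (2, -6), (-2, 5) — 3 points.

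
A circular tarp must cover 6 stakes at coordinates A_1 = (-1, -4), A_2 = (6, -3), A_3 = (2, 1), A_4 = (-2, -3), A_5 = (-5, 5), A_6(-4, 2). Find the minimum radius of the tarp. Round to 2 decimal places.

By Welzl's lemma the MEC is supported by two points (diametrically opposite) or three points (on a circumcircle).
The farthest pair is A_2–A_5 with squared distance 185. The circle on this segment as diameter has centre (0.5, 1) and r² = 185/4 = 46.25.
Check A_1: distance² to centre = 27.25 ≤ 46.25, so it lies inside.
All remaining points lie in this disk, and no smaller disk contains both endpoints, so this is the minimum enclosing circle.
r = √(46.25) ≈ 6.80.

6.80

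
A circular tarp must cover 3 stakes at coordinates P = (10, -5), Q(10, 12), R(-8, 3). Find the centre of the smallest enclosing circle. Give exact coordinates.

(3, 3.5)

Side lengths²: PQ² = 289, PR² = 388, QR² = 405.
Since QR² = 405 < 388 + 289 = 677, the triangle is acute, so the smallest enclosing circle is the circumcircle.
Circumcentre = (3, 3.5), r² = 121.25.
Centre = (3, 3.5).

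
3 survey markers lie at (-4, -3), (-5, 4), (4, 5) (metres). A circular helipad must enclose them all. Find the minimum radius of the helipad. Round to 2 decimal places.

Call the three points A, B, C in the order given.
Side lengths²: AB² = 50, AC² = 128, BC² = 82.
Since AC² = 128 < 82 + 50 = 132, the triangle is acute, so the smallest enclosing circle is the circumcircle.
Circumcentre = (-0.125, 1.125), r² = 32.03125.
r = √(32.03125) ≈ 5.66.

5.66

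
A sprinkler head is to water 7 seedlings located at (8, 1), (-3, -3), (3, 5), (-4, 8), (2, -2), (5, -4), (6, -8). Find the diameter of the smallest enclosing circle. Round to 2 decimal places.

18.87

The minimum enclosing circle of a finite set is fixed by two of the points (as a diameter) or three (as a circumcircle).
The farthest pair is (-4, 8)–(6, -8) with squared distance 356. The circle on this segment as diameter has centre (1, 0) and r² = 356/4 = 89.
Check (8, 1): distance² to centre = 50 ≤ 89, so it lies inside.
All remaining points lie in this disk, and no smaller disk contains both endpoints, so this is the minimum enclosing circle.
Diameter = 2r = 2√89 ≈ 18.87.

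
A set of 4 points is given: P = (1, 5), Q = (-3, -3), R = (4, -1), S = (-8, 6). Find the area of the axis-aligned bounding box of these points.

108

x ranges over [-8, 4], width 12.
y ranges over [-3, 6], height 9.
Area = 12 × 9 = 108.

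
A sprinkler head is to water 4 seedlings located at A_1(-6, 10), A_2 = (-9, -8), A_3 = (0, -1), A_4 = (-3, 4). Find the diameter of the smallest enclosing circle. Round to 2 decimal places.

The minimum enclosing circle of a finite set is fixed by two of the points (as a diameter) or three (as a circumcircle).
The farthest pair is A_1–A_2 with squared distance 333. The circle on this segment as diameter has centre (-7.5, 1) and r² = 333/4 = 83.25.
Check A_3: distance² to centre = 60.25 ≤ 83.25, so it lies inside.
All remaining points lie in this disk, and no smaller disk contains both endpoints, so this is the minimum enclosing circle.
Diameter = 2r = 2√(83.25) ≈ 18.25.

18.25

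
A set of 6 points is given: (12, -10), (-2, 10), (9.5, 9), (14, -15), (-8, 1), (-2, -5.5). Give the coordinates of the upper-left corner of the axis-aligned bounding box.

(-8, 10)

x-range [-8, 14], y-range [-15, 10].
The upper-left corner is (-8, 10).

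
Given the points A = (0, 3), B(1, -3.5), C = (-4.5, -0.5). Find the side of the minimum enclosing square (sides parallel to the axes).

6.5

The bounding box has width 5.5 and height 6.5.
An axis-aligned square enclosing the set must have side ≥ max(width, height).
So the minimum side is max(5.5, 6.5) = 6.5.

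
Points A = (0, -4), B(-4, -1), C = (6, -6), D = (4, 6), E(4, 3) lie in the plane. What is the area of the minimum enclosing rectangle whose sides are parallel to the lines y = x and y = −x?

112.5

In coordinates u = x + y, v = x − y the rectangle is axis-aligned; the map (x,y)→(u,v) scales areas by 2.
u-values: -4, -5, 0, 10, 7; range = 10 − (-5) = 15.
v-values: 4, -3, 12, -2, 1; range = 12 − (-3) = 15.
Area = (15 × 15) / 2 = 112.5.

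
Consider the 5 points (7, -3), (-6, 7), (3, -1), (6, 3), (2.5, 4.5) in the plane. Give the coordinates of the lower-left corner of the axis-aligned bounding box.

x-range [-6, 7], y-range [-3, 7].
The lower-left corner is (-6, -3).

(-6, -3)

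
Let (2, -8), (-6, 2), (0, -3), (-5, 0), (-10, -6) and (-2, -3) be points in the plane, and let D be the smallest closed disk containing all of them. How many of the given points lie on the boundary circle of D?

A smallest enclosing disk is always determined by at most three of the input points on its boundary.
The minimum enclosing circle is determined by three boundary points: (2, -8), (-6, 2), (-10, -6).
Their circumcentre is (-46/13, -55/13) with r² = 7585/169.
The farthest remaining point (-5, 0) is at distance² 3386/169 ≤ 7585/169.
The points at distance exactly r from the centre are (2, -8), (-6, 2), (-10, -6) — 3 points.

3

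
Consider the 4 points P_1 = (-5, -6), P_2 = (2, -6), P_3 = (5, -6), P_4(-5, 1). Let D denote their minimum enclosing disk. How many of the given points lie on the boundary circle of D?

By Welzl's lemma the MEC is supported by two points (diametrically opposite) or three points (on a circumcircle).
The farthest pair is P_3–P_4 with squared distance 149. The circle on this segment as diameter has centre (0, -2.5) and r² = 149/4 = 37.25.
Check P_1: distance² to centre = 37.25 ≤ 37.25, so it lies inside.
All remaining points lie in this disk, and no smaller disk contains both endpoints, so this is the minimum enclosing circle.
The points at distance exactly r from the centre are P_1, P_3, P_4 — 3 points.

3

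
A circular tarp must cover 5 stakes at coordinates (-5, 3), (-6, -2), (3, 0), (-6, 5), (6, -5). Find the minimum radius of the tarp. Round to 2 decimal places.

7.81

The farthest pair is (-6, 5)–(6, -5) with squared distance 244. The circle on this segment as diameter has centre (0, 0) and r² = 244/4 = 61.
Check (-5, 3): distance² to centre = 34 ≤ 61, so it lies inside.
All remaining points lie in this disk, and no smaller disk contains both endpoints, so this is the minimum enclosing circle.
r = √61 ≈ 7.81.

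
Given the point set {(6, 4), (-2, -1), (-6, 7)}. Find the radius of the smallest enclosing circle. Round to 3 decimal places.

Call the three points A, B, C in the order given.
Side lengths²: AB² = 89, AC² = 153, BC² = 80.
Since AC² = 153 < 89 + 80 = 169, the triangle is acute, so the smallest enclosing circle is the circumcircle.
Circumcentre = (-1/7, 69/14), r² = 7565/196.
r = √(7565/196) ≈ 6.213.

6.213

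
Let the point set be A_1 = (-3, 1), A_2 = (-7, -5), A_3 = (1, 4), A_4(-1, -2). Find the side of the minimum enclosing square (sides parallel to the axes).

9

The bounding box has width 8 and height 9.
An axis-aligned square enclosing the set must have side ≥ max(width, height).
So the minimum side is max(8, 9) = 9.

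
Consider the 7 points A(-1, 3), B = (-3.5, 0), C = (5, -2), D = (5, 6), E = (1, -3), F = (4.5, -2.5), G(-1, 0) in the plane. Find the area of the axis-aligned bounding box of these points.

76.5

x ranges over [-3.5, 5], width 8.5.
y ranges over [-3, 6], height 9.
Area = 8.5 × 9 = 76.5.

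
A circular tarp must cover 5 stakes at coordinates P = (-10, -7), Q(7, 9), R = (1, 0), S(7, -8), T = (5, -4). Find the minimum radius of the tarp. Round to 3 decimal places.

11.693

By Welzl's lemma the MEC is supported by two points (diametrically opposite) or three points (on a circumcircle).
The minimum enclosing circle is determined by three boundary points: P, Q, S.
Their circumcentre is (-35/34, 0.5) with r² = 79025/578.
The farthest remaining point T is at distance² 32717/578 ≤ 79025/578.
r = √(79025/578) ≈ 11.693.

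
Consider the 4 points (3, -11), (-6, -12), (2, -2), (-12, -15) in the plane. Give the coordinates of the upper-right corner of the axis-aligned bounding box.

x-range [-12, 3], y-range [-15, -2].
The upper-right corner is (3, -2).

(3, -2)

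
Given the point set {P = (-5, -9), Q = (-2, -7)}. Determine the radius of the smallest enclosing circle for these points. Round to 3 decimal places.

1.803

The smallest circle enclosing two points has them as diameter endpoints.
Centre = midpoint = (-3.5, -8); r² = |PQ|²/4 = 13/4 = 3.25.
r = √(3.25) ≈ 1.803.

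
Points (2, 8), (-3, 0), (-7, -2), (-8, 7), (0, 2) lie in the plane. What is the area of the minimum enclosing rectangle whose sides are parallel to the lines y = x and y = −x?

123.5

In coordinates u = x + y, v = x − y the rectangle is axis-aligned; the map (x,y)→(u,v) scales areas by 2.
u-values: 10, -3, -9, -1, 2; range = 10 − (-9) = 19.
v-values: -6, -3, -5, -15, -2; range = -2 − (-15) = 13.
Area = (19 × 13) / 2 = 123.5.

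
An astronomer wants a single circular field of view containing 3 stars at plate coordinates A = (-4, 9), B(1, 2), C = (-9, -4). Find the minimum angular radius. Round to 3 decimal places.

6.986

Side lengths²: AB² = 74, AC² = 194, BC² = 136.
Since AC² = 194 < 136 + 74 = 210, the triangle is acute, so the smallest enclosing circle is the circumcircle.
Circumcentre = (-5.98, 2.3), r² = 48.8104.
r = √(48.8104) ≈ 6.986.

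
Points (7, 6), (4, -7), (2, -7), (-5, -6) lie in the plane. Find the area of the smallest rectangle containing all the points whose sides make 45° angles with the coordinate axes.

120

In coordinates u = x + y, v = x − y the rectangle is axis-aligned; the map (x,y)→(u,v) scales areas by 2.
u-values: 13, -3, -5, -11; range = 13 − (-11) = 24.
v-values: 1, 11, 9, 1; range = 11 − 1 = 10.
Area = (24 × 10) / 2 = 120.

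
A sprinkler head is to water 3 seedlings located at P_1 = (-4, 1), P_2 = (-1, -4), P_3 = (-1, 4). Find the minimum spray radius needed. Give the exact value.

4

Side lengths²: P_1P_2² = 34, P_1P_3² = 18, P_2P_3² = 64.
Since P_2P_3² = 64 ≥ 34 + 18 = 52, the angle opposite P_2P_3 is not acute, so the smallest enclosing circle has P_2P_3 as diameter.
Centre = midpoint of P_2P_3 = (-1, 0), r² = 64/4 = 16.
r = √16 = 4.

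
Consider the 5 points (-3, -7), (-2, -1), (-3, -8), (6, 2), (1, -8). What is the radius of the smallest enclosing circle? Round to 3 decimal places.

6.727

A smallest enclosing disk is always determined by at most three of the input points on its boundary.
The farthest pair is (-3, -8)–(6, 2) with squared distance 181. The circle on this segment as diameter has centre (1.5, -3) and r² = 181/4 = 45.25.
Check (-3, -7): distance² to centre = 36.25 ≤ 45.25, so it lies inside.
All remaining points lie in this disk, and no smaller disk contains both endpoints, so this is the minimum enclosing circle.
r = √(45.25) ≈ 6.727.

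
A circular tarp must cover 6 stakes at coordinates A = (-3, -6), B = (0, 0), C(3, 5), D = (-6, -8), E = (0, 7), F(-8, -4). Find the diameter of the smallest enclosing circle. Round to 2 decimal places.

16.16

The minimum enclosing circle of a finite set is fixed by two of the points (as a diameter) or three (as a circumcircle).
The minimum enclosing circle is determined by three boundary points: C, D, E.
Their circumcentre is (-109/38, -21/38) with r² = 47125/722.
The farthest remaining point F is at distance² 27593/722 ≤ 47125/722.
Diameter = 2r = 2√(47125/722) ≈ 16.16.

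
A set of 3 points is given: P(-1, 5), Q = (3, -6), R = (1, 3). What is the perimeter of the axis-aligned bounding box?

30

Width = max x − min x = 3 − (-1) = 4.
Height = max y − min y = 5 − (-6) = 11.
Perimeter = 2(4 + 11) = 30.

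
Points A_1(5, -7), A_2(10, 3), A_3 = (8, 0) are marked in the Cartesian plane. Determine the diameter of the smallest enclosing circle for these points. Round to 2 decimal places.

11.18

Side lengths²: A_1A_2² = 125, A_1A_3² = 58, A_2A_3² = 13.
Since A_1A_2² = 125 ≥ 58 + 13 = 71, the angle opposite A_1A_2 is not acute, so the smallest enclosing circle has A_1A_2 as diameter.
Centre = midpoint of A_1A_2 = (7.5, -2), r² = 125/4 = 31.25.
Diameter = 2r = 2√(31.25) ≈ 11.18.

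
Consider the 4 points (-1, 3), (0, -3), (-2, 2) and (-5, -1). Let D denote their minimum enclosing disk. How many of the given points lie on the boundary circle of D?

3

By Welzl's lemma the MEC is supported by two points (diametrically opposite) or three points (on a circumcircle).
The minimum enclosing circle is determined by three boundary points: (-1, 3), (0, -3), (-5, -1).
Their circumcentre is (-25/14, -3/14) with r² = 1073/98.
The farthest remaining point (-2, 2) is at distance² 485/98 ≤ 1073/98.
The points at distance exactly r from the centre are (-1, 3), (0, -3), (-5, -1) — 3 points.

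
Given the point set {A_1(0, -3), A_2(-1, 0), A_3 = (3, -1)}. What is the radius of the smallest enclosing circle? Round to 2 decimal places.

2.14

Side lengths²: A_1A_2² = 10, A_1A_3² = 13, A_2A_3² = 17.
Since A_2A_3² = 17 < 13 + 10 = 23, the triangle is acute, so the smallest enclosing circle is the circumcircle.
Circumcentre = (19/22, -23/22), r² = 1105/242.
r = √(1105/242) ≈ 2.14.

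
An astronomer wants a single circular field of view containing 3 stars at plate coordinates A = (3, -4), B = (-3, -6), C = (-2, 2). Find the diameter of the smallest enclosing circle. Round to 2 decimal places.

Side lengths²: AB² = 40, AC² = 61, BC² = 65.
Since BC² = 65 < 61 + 40 = 101, the triangle is acute, so the smallest enclosing circle is the circumcircle.
Circumcentre = (-43/46, -101/46), r² = 19825/1058.
Diameter = 2r = 2√(19825/1058) ≈ 8.66.

8.66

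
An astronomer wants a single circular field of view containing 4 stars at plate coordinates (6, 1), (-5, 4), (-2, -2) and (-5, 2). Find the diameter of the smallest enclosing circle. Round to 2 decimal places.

The minimum enclosing circle of a finite set is fixed by two of the points (as a diameter) or three (as a circumcircle).
The farthest pair is (6, 1)–(-5, 4) with squared distance 130. The circle on this segment as diameter has centre (0.5, 2.5) and r² = 130/4 = 32.5.
Check (-2, -2): distance² to centre = 26.5 ≤ 32.5, so it lies inside.
All remaining points lie in this disk, and no smaller disk contains both endpoints, so this is the minimum enclosing circle.
Diameter = 2r = 2√(32.5) ≈ 11.40.

11.40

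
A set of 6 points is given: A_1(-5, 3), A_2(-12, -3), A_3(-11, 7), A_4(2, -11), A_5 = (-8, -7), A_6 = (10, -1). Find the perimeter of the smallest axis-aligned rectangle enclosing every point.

Width = max x − min x = 10 − (-12) = 22.
Height = max y − min y = 7 − (-11) = 18.
Perimeter = 2(22 + 18) = 80.

80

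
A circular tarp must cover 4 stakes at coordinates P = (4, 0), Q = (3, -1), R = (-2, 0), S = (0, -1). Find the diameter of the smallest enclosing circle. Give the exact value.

A smallest enclosing disk is always determined by at most three of the input points on its boundary.
The farthest pair is P–R with squared distance 36. The circle on this segment as diameter has centre (1, 0) and r² = 36/4 = 9.
Check Q: distance² to centre = 5 ≤ 9, so it lies inside.
All remaining points lie in this disk, and no smaller disk contains both endpoints, so this is the minimum enclosing circle.
Diameter = 2r = 2√9 = 6.

6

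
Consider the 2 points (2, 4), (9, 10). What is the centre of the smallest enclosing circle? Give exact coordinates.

(5.5, 7)

The smallest circle enclosing two points has them as diameter endpoints.
Centre = midpoint = (5.5, 7); r² = |(2, 4)−(9, 10)|²/4 = 85/4 = 21.25.
Centre = (5.5, 7).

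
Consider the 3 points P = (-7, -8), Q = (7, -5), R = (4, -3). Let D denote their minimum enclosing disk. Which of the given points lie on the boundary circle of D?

Side lengths²: PQ² = 205, PR² = 146, QR² = 13.
Since PQ² = 205 ≥ 146 + 13 = 159, the angle opposite PQ is not acute, so the smallest enclosing circle has PQ as diameter.
Centre = midpoint of PQ = (0, -6.5), r² = 205/4 = 51.25.
The points at distance exactly r from the centre are P, Q — 2 points.

P, Q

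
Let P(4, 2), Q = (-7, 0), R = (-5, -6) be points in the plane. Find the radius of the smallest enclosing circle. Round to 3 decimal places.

6.082

Side lengths²: PQ² = 125, PR² = 145, QR² = 40.
Since PR² = 145 < 125 + 40 = 165, the triangle is acute, so the smallest enclosing circle is the circumcircle.
Circumcentre = (-15/14, -19/14), r² = 3625/98.
r = √(3625/98) ≈ 6.082.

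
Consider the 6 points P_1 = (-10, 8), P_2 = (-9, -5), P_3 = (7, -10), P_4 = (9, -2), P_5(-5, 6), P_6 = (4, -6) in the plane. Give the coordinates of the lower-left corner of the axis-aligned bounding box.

x-range [-10, 9], y-range [-10, 8].
The lower-left corner is (-10, -10).

(-10, -10)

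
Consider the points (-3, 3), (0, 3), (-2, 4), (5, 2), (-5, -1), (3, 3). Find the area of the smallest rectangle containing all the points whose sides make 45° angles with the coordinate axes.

In coordinates u = x + y, v = x − y the rectangle is axis-aligned; the map (x,y)→(u,v) scales areas by 2.
u-values: 0, 3, 2, 7, -6, 6; range = 7 − (-6) = 13.
v-values: -6, -3, -6, 3, -4, 0; range = 3 − (-6) = 9.
Area = (13 × 9) / 2 = 58.5.

58.5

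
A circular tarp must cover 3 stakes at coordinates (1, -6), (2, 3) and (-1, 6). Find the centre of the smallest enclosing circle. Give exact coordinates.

Call the three points A, B, C in the order given.
Side lengths²: AB² = 82, AC² = 148, BC² = 18.
Since AC² = 148 ≥ 82 + 18 = 100, the angle opposite AC is not acute, so the smallest enclosing circle has AC as diameter.
Centre = midpoint of AC = (0, 0), r² = 148/4 = 37.
Centre = (0, 0).

(0, 0)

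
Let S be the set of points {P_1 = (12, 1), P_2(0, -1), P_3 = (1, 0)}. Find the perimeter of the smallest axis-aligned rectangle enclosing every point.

28

Width = max x − min x = 12 − 0 = 12.
Height = max y − min y = 1 − (-1) = 2.
Perimeter = 2(12 + 2) = 28.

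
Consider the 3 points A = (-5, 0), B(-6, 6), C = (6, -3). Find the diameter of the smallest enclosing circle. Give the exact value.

15

Side lengths²: AB² = 37, AC² = 130, BC² = 225.
Since BC² = 225 ≥ 130 + 37 = 167, the angle opposite BC is not acute, so the smallest enclosing circle has BC as diameter.
Centre = midpoint of BC = (0, 1.5), r² = 225/4 = 56.25.
Diameter = 2r = 2√(56.25) = 15.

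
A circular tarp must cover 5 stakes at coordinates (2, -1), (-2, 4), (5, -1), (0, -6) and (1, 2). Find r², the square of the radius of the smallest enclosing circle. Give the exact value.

481/18

By Welzl's lemma the MEC is supported by two points (diametrically opposite) or three points (on a circumcircle).
The minimum enclosing circle is determined by three boundary points: (-2, 4), (5, -1), (0, -6).
Their circumcentre is (-1/6, -5/6) with r² = 481/18.
The farthest remaining point (1, 2) is at distance² 169/18 ≤ 481/18.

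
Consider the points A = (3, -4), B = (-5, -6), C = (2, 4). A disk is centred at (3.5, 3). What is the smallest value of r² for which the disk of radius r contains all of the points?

153.25

The required radius is the distance from (3.5, 3) to the farthest point.
Squared distances: 49.25, 153.25, 3.25.
Maximum is 153.25, attained at B.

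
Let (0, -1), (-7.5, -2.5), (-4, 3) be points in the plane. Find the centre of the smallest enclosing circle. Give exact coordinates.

Call the three points A, B, C in the order given.
Side lengths²: AB² = 58.5, AC² = 32, BC² = 42.5.
Since AB² = 58.5 < 42.5 + 32 = 74.5, the triangle is acute, so the smallest enclosing circle is the circumcircle.
Circumcentre = (-47/12, -11/12), r² = 1105/72.
Centre = (-47/12, -11/12).

(-47/12, -11/12)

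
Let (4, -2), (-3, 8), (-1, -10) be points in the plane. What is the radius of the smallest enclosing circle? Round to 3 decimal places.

9.055

Call the three points A, B, C in the order given.
Side lengths²: AB² = 149, AC² = 89, BC² = 328.
Since BC² = 328 ≥ 149 + 89 = 238, the angle opposite BC is not acute, so the smallest enclosing circle has BC as diameter.
Centre = midpoint of BC = (-2, -1), r² = 328/4 = 82.
r = √82 ≈ 9.055.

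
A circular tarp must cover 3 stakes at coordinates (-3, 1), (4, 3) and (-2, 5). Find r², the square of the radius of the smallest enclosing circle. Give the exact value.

4505/338

Call the three points A, B, C in the order given.
Side lengths²: AB² = 53, AC² = 17, BC² = 40.
Since AB² = 53 < 40 + 17 = 57, the triangle is acute, so the smallest enclosing circle is the circumcircle.
Circumcentre = (11/26, 59/26), r² = 4505/338.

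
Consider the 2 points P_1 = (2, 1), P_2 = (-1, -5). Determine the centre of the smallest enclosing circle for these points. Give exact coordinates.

(0.5, -2)

The smallest circle enclosing two points has them as diameter endpoints.
Centre = midpoint = (0.5, -2); r² = |P_1P_2|²/4 = 45/4 = 11.25.
Centre = (0.5, -2).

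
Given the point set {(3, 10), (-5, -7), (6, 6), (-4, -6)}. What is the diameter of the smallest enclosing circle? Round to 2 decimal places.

18.79

The minimum enclosing circle of a finite set is fixed by two of the points (as a diameter) or three (as a circumcircle).
The farthest pair is (3, 10)–(-5, -7) with squared distance 353. The circle on this segment as diameter has centre (-1, 1.5) and r² = 353/4 = 88.25.
Check (6, 6): distance² to centre = 69.25 ≤ 88.25, so it lies inside.
All remaining points lie in this disk, and no smaller disk contains both endpoints, so this is the minimum enclosing circle.
Diameter = 2r = 2√(88.25) ≈ 18.79.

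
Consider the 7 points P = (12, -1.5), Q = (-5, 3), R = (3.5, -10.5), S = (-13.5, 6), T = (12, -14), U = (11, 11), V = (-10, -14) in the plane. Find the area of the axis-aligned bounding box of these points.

637.5

x ranges over [-13.5, 12], width 25.5.
y ranges over [-14, 11], height 25.
Area = 25.5 × 25 = 637.5.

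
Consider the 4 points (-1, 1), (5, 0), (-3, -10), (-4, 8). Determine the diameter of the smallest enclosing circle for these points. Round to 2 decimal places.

The farthest pair is (-3, -10)–(-4, 8) with squared distance 325. The circle on this segment as diameter has centre (-3.5, -1) and r² = 325/4 = 81.25.
Check (-1, 1): distance² to centre = 10.25 ≤ 81.25, so it lies inside.
All remaining points lie in this disk, and no smaller disk contains both endpoints, so this is the minimum enclosing circle.
Diameter = 2r = 2√(81.25) ≈ 18.03.

18.03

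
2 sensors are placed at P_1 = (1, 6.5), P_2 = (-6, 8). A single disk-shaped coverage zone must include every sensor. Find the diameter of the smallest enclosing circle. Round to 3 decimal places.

7.159

The smallest circle enclosing two points has them as diameter endpoints.
Centre = midpoint = (-2.5, 7.25); r² = |P_1P_2|²/4 = 51.25/4 = 12.8125.
Diameter = 2r = 2√(12.8125) ≈ 7.159.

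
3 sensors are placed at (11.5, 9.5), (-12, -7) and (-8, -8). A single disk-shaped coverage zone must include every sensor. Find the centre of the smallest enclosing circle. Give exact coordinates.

(-0.25, 1.25)

Call the three points A, B, C in the order given.
Side lengths²: AB² = 824.5, AC² = 686.5, BC² = 17.
Since AB² = 824.5 ≥ 686.5 + 17 = 703.5, the angle opposite AB is not acute, so the smallest enclosing circle has AB as diameter.
Centre = midpoint of AB = (-0.25, 1.25), r² = 824.5/4 = 206.125.
Centre = (-0.25, 1.25).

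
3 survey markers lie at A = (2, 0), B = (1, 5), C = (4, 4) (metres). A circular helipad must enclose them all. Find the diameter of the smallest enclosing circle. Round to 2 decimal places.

Side lengths²: AB² = 26, AC² = 20, BC² = 10.
Since AB² = 26 < 20 + 10 = 30, the triangle is acute, so the smallest enclosing circle is the circumcircle.
Circumcentre = (13/7, 18/7), r² = 325/49.
Diameter = 2r = 2√(325/49) ≈ 5.15.

5.15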